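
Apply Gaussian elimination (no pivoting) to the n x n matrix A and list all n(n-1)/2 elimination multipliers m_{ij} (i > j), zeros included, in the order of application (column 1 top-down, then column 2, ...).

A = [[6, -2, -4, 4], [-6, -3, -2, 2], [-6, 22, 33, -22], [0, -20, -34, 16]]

multipliers: -1, -1, 0, -4, 4, -2

Forward elimination:
R2 <- R2 - (-1)*R1:  [  0  -5  -6   6 ]
R3 <- R3 - (-1)*R1:  [   0   20   29  -18 ]
R4: entry in column 1 is already 0 -> m_{41} = 0 (no row operation needed)
R3 <- R3 - (-4)*R2:  [ 0  0  5  6 ]
R4 <- R4 - (4)*R2:  [   0    0  -10   -8 ]
R4 <- R4 - (-2)*R3:  [ 0  0  0  4 ]
Multipliers (in order of application): m_{21} = -1, m_{31} = -1, m_{41} = 0, m_{32} = -4, m_{42} = 4, m_{43} = -2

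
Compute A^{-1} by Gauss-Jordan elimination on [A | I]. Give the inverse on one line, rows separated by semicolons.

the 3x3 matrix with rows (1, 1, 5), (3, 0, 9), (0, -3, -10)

Gauss-Jordan on [A | I]:
R2 <- R2 - (3)*R1:  [  0  -3  -6  |  -3   1   0 ]
R2 <- (1/-3)*R2:  [    0     1     2  |     1  -1/3     0 ]
R1 <- R1 - (1)*R2:  [   1    0    3  |    0  1/3    0 ]
R3 <- R3 - (-3)*R2:  [  0   0  -4  |   3  -1   1 ]
R3 <- (1/-4)*R3:  [    0     0     1  |  -3/4   1/4  -1/4 ]
R1 <- R1 - (3)*R3:  [     1      0      0  |    9/4  -5/12    3/4 ]
R2 <- R2 - (2)*R3:  [    0     1     0  |   5/2  -5/6   1/2 ]
Right block of [I | A^{-1}] is the inverse:
[  9/4  -5/12   3/4 ]
[  5/2   -5/6   1/2 ]
[ -3/4    1/4  -1/4 ]

inverse = [9/4 -5/12 3/4; 5/2 -5/6 1/2; -3/4 1/4 -1/4]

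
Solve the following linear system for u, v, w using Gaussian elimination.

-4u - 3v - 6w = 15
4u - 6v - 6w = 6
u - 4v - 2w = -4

Forward elimination on [A|b]:
R2 <- R2 - (-1)*R1:  [   0   -9  -12   21 ]
R3 <- R3 - (-1/4)*R1:  [     0  -19/4   -7/2   -1/4 ]
R3 <- R3 - (19/36)*R2:  [     0      0   17/6  -34/3 ]
Row echelon form:
[ -4  -3    -6  |     15 ]
[  0  -9   -12  |     21 ]
[  0   0  17/6  |  -34/3 ]
Back-substitution:
w = (-34/3) / (17/6) = -4
v = (21 - (-12)*(-4)) / -9 = 3
u = (15 - (-3)*(3) - (-6)*(-4)) / -4 = 0

(0, 3, -4)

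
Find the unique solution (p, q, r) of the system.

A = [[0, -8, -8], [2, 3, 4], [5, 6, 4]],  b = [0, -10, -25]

(-5, 0, 0)

Forward elimination on [A|b]:
R1 <-> R2   (pivot in column 1 was zero)
[ 2   3   4  -10 ]
[ 0  -8  -8    0 ]
[ 5   6   4  -25 ]
R3 <- R3 - (5/2)*R1:  [    0  -3/2    -6     0 ]
R3 <- R3 - (3/16)*R2:  [    0     0  -9/2     0 ]
Row echelon form:
[ 2   3     4  |  -10 ]
[ 0  -8    -8  |    0 ]
[ 0   0  -9/2  |    0 ]
Back-substitution:
r = (0) / (-9/2) = 0
q = (0 - (-8)*(0)) / -8 = 0
p = (-10 - (3)*(0) - (4)*(0)) / 2 = -5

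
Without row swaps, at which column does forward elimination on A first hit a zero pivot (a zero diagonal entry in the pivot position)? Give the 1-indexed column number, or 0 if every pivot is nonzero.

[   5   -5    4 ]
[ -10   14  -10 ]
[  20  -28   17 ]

Naive forward elimination:
R2 <- R2 - (-2)*R1:  [  0   4  -2 ]
R3 <- R3 - (4)*R1:  [  0  -8   1 ]
R3 <- R3 - (-2)*R2:  [  0   0  -3 ]
All pivots nonzero; naive elimination completes without hitting a zero pivot.

first zero-pivot column = 0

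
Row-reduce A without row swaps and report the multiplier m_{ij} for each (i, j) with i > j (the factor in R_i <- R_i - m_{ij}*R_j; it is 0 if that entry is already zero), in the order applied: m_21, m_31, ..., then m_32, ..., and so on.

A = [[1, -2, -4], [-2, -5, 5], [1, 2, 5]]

Forward elimination:
R2 <- R2 - (-2)*R1:  [  0  -9  -3 ]
R3 <- R3 - (1)*R1:  [ 0  4  9 ]
R3 <- R3 - (-4/9)*R2:  [    0     0  23/3 ]
Multipliers (in order of application): m_{21} = -2, m_{31} = 1, m_{32} = -4/9

multipliers: -2, 1, -4/9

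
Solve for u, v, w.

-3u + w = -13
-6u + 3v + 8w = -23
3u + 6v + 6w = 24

(4, 3, -1)

Forward elimination on [A|b]:
R2 <- R2 - (2)*R1:  [ 0  3  6  3 ]
R3 <- R3 - (-1)*R1:  [  0   6   7  11 ]
R3 <- R3 - (2)*R2:  [  0   0  -5   5 ]
Row echelon form:
[ -3  0   1  |  -13 ]
[  0  3   6  |    3 ]
[  0  0  -5  |    5 ]
Back-substitution:
w = (5) / -5 = -1
v = (3 - (6)*(-1)) / 3 = 3
u = (-13 - (1)*(-1)) / -3 = 4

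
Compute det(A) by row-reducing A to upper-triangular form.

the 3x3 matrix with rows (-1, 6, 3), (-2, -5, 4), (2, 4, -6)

det(A) = -32

Forward elimination:
R2 <- R2 - (2)*R1:  [   0  -17   -2 ]
R3 <- R3 - (-2)*R1:  [  0  16   0 ]
R3 <- R3 - (-16/17)*R2:  [      0       0  -32/17 ]
Upper-triangular form:
[ -1    6       3 ]
[  0  -17      -2 ]
[  0    0  -32/17 ]
det(A) = (-1)^0 * (-1) * (-17) * (-32/17) = -32  (0 row swaps -> sign +1)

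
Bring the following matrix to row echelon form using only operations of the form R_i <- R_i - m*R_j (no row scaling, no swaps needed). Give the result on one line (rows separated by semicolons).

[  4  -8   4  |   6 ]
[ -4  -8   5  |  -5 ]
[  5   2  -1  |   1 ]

Forward elimination:
R2 <- R2 - (-1)*R1:  [   0  -16    9    1 ]
R3 <- R3 - (5/4)*R1:  [     0     12     -6  -13/2 ]
R3 <- R3 - (-3/4)*R2:  [     0      0    3/4  -23/4 ]
Row echelon form:
[ 4   -8    4  |      6 ]
[ 0  -16    9  |      1 ]
[ 0    0  3/4  |  -23/4 ]

REF = [4 -8 4 6; 0 -16 9 1; 0 0 3/4 -23/4]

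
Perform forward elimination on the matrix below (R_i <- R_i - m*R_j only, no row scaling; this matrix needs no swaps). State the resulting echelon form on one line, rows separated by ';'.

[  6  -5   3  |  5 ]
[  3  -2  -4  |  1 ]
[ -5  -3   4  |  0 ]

REF = [6 -5 3 5; 0 1/2 -11/2 -3/2; 0 0 -217/3 -52/3]

Forward elimination:
R2 <- R2 - (1/2)*R1:  [     0    1/2  -11/2   -3/2 ]
R3 <- R3 - (-5/6)*R1:  [     0  -43/6   13/2   25/6 ]
R3 <- R3 - (-43/3)*R2:  [      0       0  -217/3   -52/3 ]
Row echelon form:
[ 6   -5       3  |      5 ]
[ 0  1/2   -11/2  |   -3/2 ]
[ 0    0  -217/3  |  -52/3 ]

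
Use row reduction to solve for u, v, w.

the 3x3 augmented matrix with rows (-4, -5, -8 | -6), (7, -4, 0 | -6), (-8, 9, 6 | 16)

(-2, -2, 3)

Forward elimination on [A|b]:
R2 <- R2 - (-7/4)*R1:  [     0  -51/4    -14  -33/2 ]
R3 <- R3 - (2)*R1:  [  0  19  22  28 ]
R3 <- R3 - (-76/51)*R2:  [     0      0  58/51  58/17 ]
Row echelon form:
[ -4     -5     -8  |     -6 ]
[  0  -51/4    -14  |  -33/2 ]
[  0      0  58/51  |  58/17 ]
Back-substitution:
w = (58/17) / (58/51) = 3
v = (-33/2 - (-14)*(3)) / (-51/4) = -2
u = (-6 - (-5)*(-2) - (-8)*(3)) / -4 = -2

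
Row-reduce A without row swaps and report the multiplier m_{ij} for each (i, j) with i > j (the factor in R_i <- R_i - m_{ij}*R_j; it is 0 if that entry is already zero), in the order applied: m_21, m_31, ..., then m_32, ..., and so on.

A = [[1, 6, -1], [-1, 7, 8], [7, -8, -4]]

Forward elimination:
R2 <- R2 - (-1)*R1:  [  0  13   7 ]
R3 <- R3 - (7)*R1:  [   0  -50    3 ]
R3 <- R3 - (-50/13)*R2:  [      0       0  389/13 ]
Multipliers (in order of application): m_{21} = -1, m_{31} = 7, m_{32} = -50/13

multipliers: -1, 7, -50/13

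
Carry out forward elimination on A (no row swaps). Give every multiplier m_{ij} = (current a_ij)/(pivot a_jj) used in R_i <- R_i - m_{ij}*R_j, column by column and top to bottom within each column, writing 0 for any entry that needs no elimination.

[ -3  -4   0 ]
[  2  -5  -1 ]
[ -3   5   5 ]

multipliers: -2/3, 1, -27/23

Forward elimination:
R2 <- R2 - (-2/3)*R1:  [     0  -23/3     -1 ]
R3 <- R3 - (1)*R1:  [ 0  9  5 ]
R3 <- R3 - (-27/23)*R2:  [     0      0  88/23 ]
Multipliers (in order of application): m_{21} = -2/3, m_{31} = 1, m_{32} = -27/23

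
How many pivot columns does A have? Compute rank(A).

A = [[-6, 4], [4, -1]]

rank(A) = 2

Row reduction:
R2 <- R2 - (-2/3)*R1:  [   0  5/3 ]
Row echelon form:
[ -6    4 ]
[  0  5/3 ]
Nonzero rows / pivot columns: 2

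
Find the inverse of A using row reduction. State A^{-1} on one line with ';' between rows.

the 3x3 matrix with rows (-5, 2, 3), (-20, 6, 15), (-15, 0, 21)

Gauss-Jordan on [A | I]:
R1 <- (1/-5)*R1:  [    1  -2/5  -3/5  |  -1/5     0     0 ]
R2 <- R2 - (-20)*R1:  [  0  -2   3  |  -4   1   0 ]
R3 <- R3 - (-15)*R1:  [  0  -6  12  |  -3   0   1 ]
R2 <- (1/-2)*R2:  [    0     1  -3/2  |     2  -1/2     0 ]
R1 <- R1 - (-2/5)*R2:  [    1     0  -6/5  |   3/5  -1/5     0 ]
R3 <- R3 - (-6)*R2:  [  0   0   3  |   9  -3   1 ]
R3 <- (1/3)*R3:  [   0    0    1  |    3   -1  1/3 ]
R1 <- R1 - (-6/5)*R3:  [    1     0     0  |  21/5  -7/5   2/5 ]
R2 <- R2 - (-3/2)*R3:  [    0     1     0  |  13/2    -2   1/2 ]
Right block of [I | A^{-1}] is the inverse:
[ 21/5  -7/5  2/5 ]
[ 13/2    -2  1/2 ]
[    3    -1  1/3 ]

inverse = [21/5 -7/5 2/5; 13/2 -2 1/2; 3 -1 1/3]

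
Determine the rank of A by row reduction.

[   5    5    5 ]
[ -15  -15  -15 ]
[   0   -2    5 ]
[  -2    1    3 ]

Row reduction:
R2 <- R2 - (-3)*R1:  [ 0  0  0 ]
R4 <- R4 - (-2/5)*R1:  [ 0  3  5 ]
R2 <-> R3   (pivot in column 2 was zero)
[ 5   5  5 ]
[ 0  -2  5 ]
[ 0   0  0 ]
[ 0   3  5 ]
R4 <- R4 - (-3/2)*R2:  [    0     0  25/2 ]
R3 <-> R4   (pivot in column 3 was zero)
[ 5   5     5 ]
[ 0  -2     5 ]
[ 0   0  25/2 ]
[ 0   0     0 ]
Row echelon form:
[ 5   5     5 ]
[ 0  -2     5 ]
[ 0   0  25/2 ]
[ 0   0     0 ]
Nonzero rows / pivot columns: 3

rank(A) = 3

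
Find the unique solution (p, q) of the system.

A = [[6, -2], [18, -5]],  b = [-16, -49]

(-3, -1)

Forward elimination on [A|b]:
R2 <- R2 - (3)*R1:  [  0   1  -1 ]
Row echelon form:
[ 6  -2  |  -16 ]
[ 0   1  |   -1 ]
Back-substitution:
q = (-1) / 1 = -1
p = (-16 - (-2)*(-1)) / 6 = -3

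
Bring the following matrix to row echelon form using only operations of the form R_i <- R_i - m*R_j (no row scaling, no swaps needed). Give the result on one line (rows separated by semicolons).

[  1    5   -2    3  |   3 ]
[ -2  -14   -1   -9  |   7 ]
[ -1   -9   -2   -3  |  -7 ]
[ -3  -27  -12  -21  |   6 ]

Forward elimination:
R2 <- R2 - (-2)*R1:  [  0  -4  -5  -3  13 ]
R3 <- R3 - (-1)*R1:  [  0  -4  -4   0  -4 ]
R4 <- R4 - (-3)*R1:  [   0  -12  -18  -12   15 ]
R3 <- R3 - (1)*R2:  [   0    0    1    3  -17 ]
R4 <- R4 - (3)*R2:  [   0    0   -3   -3  -24 ]
R4 <- R4 - (-3)*R3:  [   0    0    0    6  -75 ]
Row echelon form:
[ 1   5  -2   3  |    3 ]
[ 0  -4  -5  -3  |   13 ]
[ 0   0   1   3  |  -17 ]
[ 0   0   0   6  |  -75 ]

REF = [1 5 -2 3 3; 0 -4 -5 -3 13; 0 0 1 3 -17; 0 0 0 6 -75]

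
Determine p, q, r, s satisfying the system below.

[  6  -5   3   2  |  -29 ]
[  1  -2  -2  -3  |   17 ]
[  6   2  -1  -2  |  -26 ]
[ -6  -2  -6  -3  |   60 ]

(-5, -3, -2, -4)

Forward elimination on [A|b]:
R2 <- R2 - (1/6)*R1:  [     0   -7/6   -5/2  -10/3  131/6 ]
R3 <- R3 - (1)*R1:  [  0   7  -4  -4   3 ]
R4 <- R4 - (-1)*R1:  [  0  -7  -3  -1  31 ]
R3 <- R3 - (-6)*R2:  [   0    0  -19  -24  134 ]
R4 <- R4 - (6)*R2:  [    0     0    12    19  -100 ]
R4 <- R4 - (-12/19)*R3:  [       0        0        0    73/19  -292/19 ]
Row echelon form:
[ 6    -5     3      2  |      -29 ]
[ 0  -7/6  -5/2  -10/3  |    131/6 ]
[ 0     0   -19    -24  |      134 ]
[ 0     0     0  73/19  |  -292/19 ]
Back-substitution:
s = (-292/19) / (73/19) = -4
r = (134 - (-24)*(-4)) / -19 = -2
q = (131/6 - (-5/2)*(-2) - (-10/3)*(-4)) / (-7/6) = -3
p = (-29 - (-5)*(-3) - (3)*(-2) - (2)*(-4)) / 6 = -5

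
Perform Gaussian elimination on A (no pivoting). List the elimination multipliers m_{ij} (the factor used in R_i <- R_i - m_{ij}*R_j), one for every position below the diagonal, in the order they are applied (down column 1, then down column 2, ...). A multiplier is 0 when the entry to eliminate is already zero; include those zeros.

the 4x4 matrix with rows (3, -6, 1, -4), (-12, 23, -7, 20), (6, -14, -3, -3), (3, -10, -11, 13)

Forward elimination:
R2 <- R2 - (-4)*R1:  [  0  -1  -3   4 ]
R3 <- R3 - (2)*R1:  [  0  -2  -5   5 ]
R4 <- R4 - (1)*R1:  [   0   -4  -12   17 ]
R3 <- R3 - (2)*R2:  [  0   0   1  -3 ]
R4 <- R4 - (4)*R2:  [ 0  0  0  1 ]
R4: entry in column 3 is already 0 -> m_{43} = 0 (no row operation needed)
Multipliers (in order of application): m_{21} = -4, m_{31} = 2, m_{41} = 1, m_{32} = 2, m_{42} = 4, m_{43} = 0

multipliers: -4, 2, 1, 2, 4, 0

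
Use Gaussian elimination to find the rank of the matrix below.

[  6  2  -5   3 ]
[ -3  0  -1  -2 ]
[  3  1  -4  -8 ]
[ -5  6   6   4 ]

Row reduction:
R2 <- R2 - (-1/2)*R1:  [    0     1  -7/2  -1/2 ]
R3 <- R3 - (1/2)*R1:  [     0      0   -3/2  -19/2 ]
R4 <- R4 - (-5/6)*R1:  [    0  23/3  11/6  13/2 ]
R4 <- R4 - (23/3)*R2:  [    0     0  86/3  31/3 ]
R4 <- R4 - (-172/9)*R3:  [       0        0        0  -1541/9 ]
Row echelon form:
[ 6  2    -5        3 ]
[ 0  1  -7/2     -1/2 ]
[ 0  0  -3/2    -19/2 ]
[ 0  0     0  -1541/9 ]
Nonzero rows / pivot columns: 4

rank(A) = 4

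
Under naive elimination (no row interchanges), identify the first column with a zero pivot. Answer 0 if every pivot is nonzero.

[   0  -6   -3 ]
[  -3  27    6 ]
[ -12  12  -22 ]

Naive forward elimination:
Pivot entry (1,1) is zero but row 2 has -3 in column 1 -> naive elimination stops; a row interchange (e.g. R1 <-> R2) would be required here.

first zero-pivot column = 1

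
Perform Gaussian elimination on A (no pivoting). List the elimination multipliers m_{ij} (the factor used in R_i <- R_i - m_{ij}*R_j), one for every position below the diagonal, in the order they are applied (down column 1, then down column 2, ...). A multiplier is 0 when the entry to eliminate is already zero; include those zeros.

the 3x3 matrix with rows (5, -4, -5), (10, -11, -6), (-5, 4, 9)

Forward elimination:
R2 <- R2 - (2)*R1:  [  0  -3   4 ]
R3 <- R3 - (-1)*R1:  [ 0  0  4 ]
R3: entry in column 2 is already 0 -> m_{32} = 0 (no row operation needed)
Multipliers (in order of application): m_{21} = 2, m_{31} = -1, m_{32} = 0

multipliers: 2, -1, 0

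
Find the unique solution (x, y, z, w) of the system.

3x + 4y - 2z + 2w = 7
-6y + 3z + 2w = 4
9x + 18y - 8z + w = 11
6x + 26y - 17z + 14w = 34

Forward elimination on [A|b]:
R3 <- R3 - (3)*R1:  [   0    6   -2   -5  -10 ]
R4 <- R4 - (2)*R1:  [   0   18  -13   10   20 ]
R3 <- R3 - (-1)*R2:  [  0   0   1  -3  -6 ]
R4 <- R4 - (-3)*R2:  [  0   0  -4  16  32 ]
R4 <- R4 - (-4)*R3:  [ 0  0  0  4  8 ]
Row echelon form:
[ 3   4  -2   2  |   7 ]
[ 0  -6   3   2  |   4 ]
[ 0   0   1  -3  |  -6 ]
[ 0   0   0   4  |   8 ]
Back-substitution:
w = (8) / 4 = 2
z = (-6 - (-3)*(2)) / 1 = 0
y = (4 - (3)*(0) - (2)*(2)) / -6 = 0
x = (7 - (4)*(0) - (-2)*(0) - (2)*(2)) / 3 = 1

(1, 0, 0, 2)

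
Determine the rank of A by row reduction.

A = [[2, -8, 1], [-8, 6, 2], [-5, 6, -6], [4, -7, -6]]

rank(A) = 3

Row reduction:
R2 <- R2 - (-4)*R1:  [   0  -26    6 ]
R3 <- R3 - (-5/2)*R1:  [    0   -14  -7/2 ]
R4 <- R4 - (2)*R1:  [  0   9  -8 ]
R3 <- R3 - (7/13)*R2:  [       0        0  -175/26 ]
R4 <- R4 - (-9/26)*R2:  [      0       0  -77/13 ]
R4 <- R4 - (22/25)*R3:  [ 0  0  0 ]
Row echelon form:
[ 2   -8        1 ]
[ 0  -26        6 ]
[ 0    0  -175/26 ]
[ 0    0        0 ]
Nonzero rows / pivot columns: 3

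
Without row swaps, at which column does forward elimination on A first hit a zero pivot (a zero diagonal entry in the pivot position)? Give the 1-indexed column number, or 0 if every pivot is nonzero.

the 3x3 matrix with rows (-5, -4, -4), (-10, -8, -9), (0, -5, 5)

Naive forward elimination:
R2 <- R2 - (2)*R1:  [  0   0  -1 ]
Matrix at this point:
[ -5  -4  -4 ]
[  0   0  -1 ]
[  0  -5   5 ]
Pivot entry (2,2) is zero but row 3 has -5 in column 2 -> naive elimination stops; a row interchange (e.g. R2 <-> R3) would be required here.

first zero-pivot column = 2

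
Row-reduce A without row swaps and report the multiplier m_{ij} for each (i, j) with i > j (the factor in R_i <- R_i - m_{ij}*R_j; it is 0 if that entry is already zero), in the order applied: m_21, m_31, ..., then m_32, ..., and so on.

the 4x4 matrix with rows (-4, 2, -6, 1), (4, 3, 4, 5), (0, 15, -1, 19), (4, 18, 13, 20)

multipliers: -1, 0, -1, 3, 4, 3

Forward elimination:
R2 <- R2 - (-1)*R1:  [  0   5  -2   6 ]
R3: entry in column 1 is already 0 -> m_{31} = 0 (no row operation needed)
R4 <- R4 - (-1)*R1:  [  0  20   7  21 ]
R3 <- R3 - (3)*R2:  [ 0  0  5  1 ]
R4 <- R4 - (4)*R2:  [  0   0  15  -3 ]
R4 <- R4 - (3)*R3:  [  0   0   0  -6 ]
Multipliers (in order of application): m_{21} = -1, m_{31} = 0, m_{41} = -1, m_{32} = 3, m_{42} = 4, m_{43} = 3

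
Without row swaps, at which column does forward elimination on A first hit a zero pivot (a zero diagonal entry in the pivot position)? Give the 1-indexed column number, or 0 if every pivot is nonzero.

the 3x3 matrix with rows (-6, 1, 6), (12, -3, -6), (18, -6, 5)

Naive forward elimination:
R2 <- R2 - (-2)*R1:  [  0  -1   6 ]
R3 <- R3 - (-3)*R1:  [  0  -3  23 ]
R3 <- R3 - (3)*R2:  [ 0  0  5 ]
All pivots nonzero; naive elimination completes without hitting a zero pivot.

first zero-pivot column = 0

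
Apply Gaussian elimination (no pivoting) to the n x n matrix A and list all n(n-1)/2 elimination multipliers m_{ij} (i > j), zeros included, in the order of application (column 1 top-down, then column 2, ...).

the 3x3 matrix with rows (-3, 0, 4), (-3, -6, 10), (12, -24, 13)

Forward elimination:
R2 <- R2 - (1)*R1:  [  0  -6   6 ]
R3 <- R3 - (-4)*R1:  [   0  -24   29 ]
R3 <- R3 - (4)*R2:  [ 0  0  5 ]
Multipliers (in order of application): m_{21} = 1, m_{31} = -4, m_{32} = 4

multipliers: 1, -4, 4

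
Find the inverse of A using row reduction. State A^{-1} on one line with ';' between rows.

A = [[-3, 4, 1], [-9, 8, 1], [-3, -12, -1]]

inverse = [1/18 -1/9 -1/18; -1/6 1/12 -1/12; 11/6 -2/3 1/6]

Gauss-Jordan on [A | I]:
R1 <- (1/-3)*R1:  [    1  -4/3  -1/3  |  -1/3     0     0 ]
R2 <- R2 - (-9)*R1:  [  0  -4  -2  |  -3   1   0 ]
R3 <- R3 - (-3)*R1:  [   0  -16   -2  |   -1    0    1 ]
R2 <- (1/-4)*R2:  [    0     1   1/2  |   3/4  -1/4     0 ]
R1 <- R1 - (-4/3)*R2:  [    1     0   1/3  |   2/3  -1/3     0 ]
R3 <- R3 - (-16)*R2:  [  0   0   6  |  11  -4   1 ]
R3 <- (1/6)*R3:  [    0     0     1  |  11/6  -2/3   1/6 ]
R1 <- R1 - (1/3)*R3:  [     1      0      0  |   1/18   -1/9  -1/18 ]
R2 <- R2 - (1/2)*R3:  [     0      1      0  |   -1/6   1/12  -1/12 ]
Right block of [I | A^{-1}] is the inverse:
[ 1/18  -1/9  -1/18 ]
[ -1/6  1/12  -1/12 ]
[ 11/6  -2/3    1/6 ]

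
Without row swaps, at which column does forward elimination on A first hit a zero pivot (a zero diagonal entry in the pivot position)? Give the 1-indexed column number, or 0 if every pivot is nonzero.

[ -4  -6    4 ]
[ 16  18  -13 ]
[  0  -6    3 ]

first zero-pivot column = 3

Naive forward elimination:
R2 <- R2 - (-4)*R1:  [  0  -6   3 ]
R3 <- R3 - (1)*R2:  [ 0  0  0 ]
Matrix at this point:
[ -4  -6  4 ]
[  0  -6  3 ]
[  0   0  0 ]
Pivot entry (3,3) in the last row is zero and there are no rows below to swap with -> zero pivot in column 3 (A is singular).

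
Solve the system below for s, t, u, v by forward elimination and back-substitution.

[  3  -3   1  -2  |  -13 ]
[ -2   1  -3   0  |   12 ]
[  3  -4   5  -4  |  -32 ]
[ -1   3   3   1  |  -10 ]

(-3, -3, -3, 5)

Forward elimination on [A|b]:
R2 <- R2 - (-2/3)*R1:  [    0    -1  -7/3  -4/3  10/3 ]
R3 <- R3 - (1)*R1:  [   0   -1    4   -2  -19 ]
R4 <- R4 - (-1/3)*R1:  [     0      2   10/3    1/3  -43/3 ]
R3 <- R3 - (1)*R2:  [     0      0   19/3   -2/3  -67/3 ]
R4 <- R4 - (-2)*R2:  [     0      0   -4/3   -7/3  -23/3 ]
R4 <- R4 - (-4/19)*R3:  [       0        0        0   -47/19  -235/19 ]
Row echelon form:
[ 3  -3     1      -2  |      -13 ]
[ 0  -1  -7/3    -4/3  |     10/3 ]
[ 0   0  19/3    -2/3  |    -67/3 ]
[ 0   0     0  -47/19  |  -235/19 ]
Back-substitution:
v = (-235/19) / (-47/19) = 5
u = (-67/3 - (-2/3)*(5)) / (19/3) = -3
t = (10/3 - (-7/3)*(-3) - (-4/3)*(5)) / -1 = -3
s = (-13 - (-3)*(-3) - (1)*(-3) - (-2)*(5)) / 3 = -3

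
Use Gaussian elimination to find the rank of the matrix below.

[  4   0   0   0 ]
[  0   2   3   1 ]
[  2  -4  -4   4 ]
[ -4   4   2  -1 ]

rank(A) = 4

Row reduction:
R3 <- R3 - (1/2)*R1:  [  0  -4  -4   4 ]
R4 <- R4 - (-1)*R1:  [  0   4   2  -1 ]
R3 <- R3 - (-2)*R2:  [ 0  0  2  6 ]
R4 <- R4 - (2)*R2:  [  0   0  -4  -3 ]
R4 <- R4 - (-2)*R3:  [ 0  0  0  9 ]
Row echelon form:
[ 4  0  0  0 ]
[ 0  2  3  1 ]
[ 0  0  2  6 ]
[ 0  0  0  9 ]
Nonzero rows / pivot columns: 4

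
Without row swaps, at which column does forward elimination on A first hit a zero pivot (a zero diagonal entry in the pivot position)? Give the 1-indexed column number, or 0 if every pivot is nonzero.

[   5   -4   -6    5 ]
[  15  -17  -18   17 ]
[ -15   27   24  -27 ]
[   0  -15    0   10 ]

Naive forward elimination:
R2 <- R2 - (3)*R1:  [  0  -5   0   2 ]
R3 <- R3 - (-3)*R1:  [   0   15    6  -12 ]
R3 <- R3 - (-3)*R2:  [  0   0   6  -6 ]
R4 <- R4 - (3)*R2:  [ 0  0  0  4 ]
All pivots nonzero; naive elimination completes without hitting a zero pivot.

first zero-pivot column = 0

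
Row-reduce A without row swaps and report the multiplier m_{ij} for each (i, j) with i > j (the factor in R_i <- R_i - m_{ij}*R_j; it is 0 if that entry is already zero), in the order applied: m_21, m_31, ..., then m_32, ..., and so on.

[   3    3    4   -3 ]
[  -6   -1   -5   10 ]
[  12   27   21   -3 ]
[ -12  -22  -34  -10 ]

multipliers: -2, 4, -4, 3, -2, 3

Forward elimination:
R2 <- R2 - (-2)*R1:  [ 0  5  3  4 ]
R3 <- R3 - (4)*R1:  [  0  15   5   9 ]
R4 <- R4 - (-4)*R1:  [   0  -10  -18  -22 ]
R3 <- R3 - (3)*R2:  [  0   0  -4  -3 ]
R4 <- R4 - (-2)*R2:  [   0    0  -12  -14 ]
R4 <- R4 - (3)*R3:  [  0   0   0  -5 ]
Multipliers (in order of application): m_{21} = -2, m_{31} = 4, m_{41} = -4, m_{32} = 3, m_{42} = -2, m_{43} = 3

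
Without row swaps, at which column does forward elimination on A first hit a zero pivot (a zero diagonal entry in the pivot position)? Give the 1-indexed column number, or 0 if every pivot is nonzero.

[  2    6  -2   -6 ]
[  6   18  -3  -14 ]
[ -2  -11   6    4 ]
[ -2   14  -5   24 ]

first zero-pivot column = 2

Naive forward elimination:
R2 <- R2 - (3)*R1:  [ 0  0  3  4 ]
R3 <- R3 - (-1)*R1:  [  0  -5   4  -2 ]
R4 <- R4 - (-1)*R1:  [  0  20  -7  18 ]
Matrix at this point:
[ 2   6  -2  -6 ]
[ 0   0   3   4 ]
[ 0  -5   4  -2 ]
[ 0  20  -7  18 ]
Pivot entry (2,2) is zero but row 3 has -5 in column 2 -> naive elimination stops; a row interchange (e.g. R2 <-> R3) would be required here.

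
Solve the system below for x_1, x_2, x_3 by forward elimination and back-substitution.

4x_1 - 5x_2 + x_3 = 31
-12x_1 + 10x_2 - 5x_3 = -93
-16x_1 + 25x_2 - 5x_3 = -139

Forward elimination on [A|b]:
R2 <- R2 - (-3)*R1:  [  0  -5  -2   0 ]
R3 <- R3 - (-4)*R1:  [   0    5   -1  -15 ]
R3 <- R3 - (-1)*R2:  [   0    0   -3  -15 ]
Row echelon form:
[ 4  -5   1  |   31 ]
[ 0  -5  -2  |    0 ]
[ 0   0  -3  |  -15 ]
Back-substitution:
x_3 = (-15) / -3 = 5
x_2 = (0 - (-2)*(5)) / -5 = -2
x_1 = (31 - (-5)*(-2) - (1)*(5)) / 4 = 4

(4, -2, 5)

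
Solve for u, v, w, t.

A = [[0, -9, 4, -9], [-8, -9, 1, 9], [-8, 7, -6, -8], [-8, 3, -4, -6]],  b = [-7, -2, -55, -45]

Forward elimination on [A|b]:
R1 <-> R2   (pivot in column 1 was zero)
[ -8  -9   1   9   -2 ]
[  0  -9   4  -9   -7 ]
[ -8   7  -6  -8  -55 ]
[ -8   3  -4  -6  -45 ]
R3 <- R3 - (1)*R1:  [   0   16   -7  -17  -53 ]
R4 <- R4 - (1)*R1:  [   0   12   -5  -15  -43 ]
R3 <- R3 - (-16/9)*R2:  [      0       0     1/9     -33  -589/9 ]
R4 <- R4 - (-4/3)*R2:  [      0       0     1/3     -27  -157/3 ]
R4 <- R4 - (3)*R3:  [   0    0    0   72  144 ]
Row echelon form:
[ -8  -9    1    9  |      -2 ]
[  0  -9    4   -9  |      -7 ]
[  0   0  1/9  -33  |  -589/9 ]
[  0   0    0   72  |     144 ]
Back-substitution:
t = (144) / 72 = 2
w = (-589/9 - (-33)*(2)) / (1/9) = 5
v = (-7 - (4)*(5) - (-9)*(2)) / -9 = 1
u = (-2 - (-9)*(1) - (1)*(5) - (9)*(2)) / -8 = 2

(2, 1, 5, 2)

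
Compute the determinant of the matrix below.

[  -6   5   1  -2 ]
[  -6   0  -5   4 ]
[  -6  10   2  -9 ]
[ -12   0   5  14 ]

Forward elimination:
R2 <- R2 - (1)*R1:  [  0  -5  -6   6 ]
R3 <- R3 - (1)*R1:  [  0   5   1  -7 ]
R4 <- R4 - (2)*R1:  [   0  -10    3   18 ]
R3 <- R3 - (-1)*R2:  [  0   0  -5  -1 ]
R4 <- R4 - (2)*R2:  [  0   0  15   6 ]
R4 <- R4 - (-3)*R3:  [ 0  0  0  3 ]
Upper-triangular form:
[ -6   5   1  -2 ]
[  0  -5  -6   6 ]
[  0   0  -5  -1 ]
[  0   0   0   3 ]
det(A) = (-1)^0 * (-6) * (-5) * (-5) * (3) = -450  (0 row swaps -> sign +1)

det(A) = -450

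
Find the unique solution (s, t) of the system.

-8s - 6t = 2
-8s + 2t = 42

(-4, 5)

Forward elimination on [A|b]:
R2 <- R2 - (1)*R1:  [  0   8  40 ]
Row echelon form:
[ -8  -6  |   2 ]
[  0   8  |  40 ]
Back-substitution:
t = (40) / 8 = 5
s = (2 - (-6)*(5)) / -8 = -4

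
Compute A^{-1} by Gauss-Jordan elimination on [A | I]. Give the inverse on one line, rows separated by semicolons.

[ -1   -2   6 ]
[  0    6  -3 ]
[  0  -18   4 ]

inverse = [-1 -10/3 -1; 0 -2/15 -1/10; 0 -3/5 -1/5]

Gauss-Jordan on [A | I]:
R1 <- (1/-1)*R1:  [  1   2  -6  |  -1   0   0 ]
R2 <- (1/6)*R2:  [    0     1  -1/2  |     0   1/6     0 ]
R1 <- R1 - (2)*R2:  [    1     0    -5  |    -1  -1/3     0 ]
R3 <- R3 - (-18)*R2:  [  0   0  -5  |   0   3   1 ]
R3 <- (1/-5)*R3:  [    0     0     1  |     0  -3/5  -1/5 ]
R1 <- R1 - (-5)*R3:  [     1      0      0  |     -1  -10/3     -1 ]
R2 <- R2 - (-1/2)*R3:  [     0      1      0  |      0  -2/15  -1/10 ]
Right block of [I | A^{-1}] is the inverse:
[ -1  -10/3     -1 ]
[  0  -2/15  -1/10 ]
[  0   -3/5   -1/5 ]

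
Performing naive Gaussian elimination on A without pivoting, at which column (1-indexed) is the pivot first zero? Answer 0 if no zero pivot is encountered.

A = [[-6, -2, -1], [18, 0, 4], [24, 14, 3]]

Naive forward elimination:
R2 <- R2 - (-3)*R1:  [  0  -6   1 ]
R3 <- R3 - (-4)*R1:  [  0   6  -1 ]
R3 <- R3 - (-1)*R2:  [ 0  0  0 ]
Matrix at this point:
[ -6  -2  -1 ]
[  0  -6   1 ]
[  0   0   0 ]
Pivot entry (3,3) in the last row is zero and there are no rows below to swap with -> zero pivot in column 3 (A is singular).

first zero-pivot column = 3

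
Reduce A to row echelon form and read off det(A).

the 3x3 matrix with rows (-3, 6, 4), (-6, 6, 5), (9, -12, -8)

det(A) = 18

Forward elimination:
R2 <- R2 - (2)*R1:  [  0  -6  -3 ]
R3 <- R3 - (-3)*R1:  [ 0  6  4 ]
R3 <- R3 - (-1)*R2:  [ 0  0  1 ]
Upper-triangular form:
[ -3   6   4 ]
[  0  -6  -3 ]
[  0   0   1 ]
det(A) = (-1)^0 * (-3) * (-6) * (1) = 18  (0 row swaps -> sign +1)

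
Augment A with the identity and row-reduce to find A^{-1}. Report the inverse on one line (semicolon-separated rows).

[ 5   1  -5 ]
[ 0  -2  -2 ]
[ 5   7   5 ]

inverse = [-1/10 1 3/10; 1/4 -5/4 -1/4; -1/4 3/4 1/4]

Gauss-Jordan on [A | I]:
R1 <- (1/5)*R1:  [   1  1/5   -1  |  1/5    0    0 ]
R3 <- R3 - (5)*R1:  [  0   6  10  |  -1   0   1 ]
R2 <- (1/-2)*R2:  [    0     1     1  |     0  -1/2     0 ]
R1 <- R1 - (1/5)*R2:  [    1     0  -6/5  |   1/5  1/10     0 ]
R3 <- R3 - (6)*R2:  [  0   0   4  |  -1   3   1 ]
R3 <- (1/4)*R3:  [    0     0     1  |  -1/4   3/4   1/4 ]
R1 <- R1 - (-6/5)*R3:  [     1      0      0  |  -1/10      1   3/10 ]
R2 <- R2 - (1)*R3:  [    0     1     0  |   1/4  -5/4  -1/4 ]
Right block of [I | A^{-1}] is the inverse:
[ -1/10     1  3/10 ]
[   1/4  -5/4  -1/4 ]
[  -1/4   3/4   1/4 ]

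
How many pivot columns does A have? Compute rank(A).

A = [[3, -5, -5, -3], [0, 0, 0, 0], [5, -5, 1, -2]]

Row reduction:
R3 <- R3 - (5/3)*R1:  [    0  10/3  28/3     3 ]
R2 <-> R3   (pivot in column 2 was zero)
[ 3    -5    -5  -3 ]
[ 0  10/3  28/3   3 ]
[ 0     0     0   0 ]
Row echelon form:
[ 3    -5    -5  -3 ]
[ 0  10/3  28/3   3 ]
[ 0     0     0   0 ]
Nonzero rows / pivot columns: 2

rank(A) = 2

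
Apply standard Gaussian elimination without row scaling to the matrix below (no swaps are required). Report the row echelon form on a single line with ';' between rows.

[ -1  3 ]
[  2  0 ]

Forward elimination:
R2 <- R2 - (-2)*R1:  [ 0  6 ]
Row echelon form:
[ -1  3 ]
[  0  6 ]

REF = [-1 3; 0 6]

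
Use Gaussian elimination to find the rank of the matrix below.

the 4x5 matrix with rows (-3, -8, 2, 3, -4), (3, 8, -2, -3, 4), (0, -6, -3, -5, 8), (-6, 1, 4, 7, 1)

rank(A) = 3

Row reduction:
R2 <- R2 - (-1)*R1:  [ 0  0  0  0  0 ]
R4 <- R4 - (2)*R1:  [  0  17   0   1   9 ]
R2 <-> R3   (pivot in column 2 was zero)
[ -3  -8   2   3  -4 ]
[  0  -6  -3  -5   8 ]
[  0   0   0   0   0 ]
[  0  17   0   1   9 ]
R4 <- R4 - (-17/6)*R2:  [     0      0  -17/2  -79/6   95/3 ]
R3 <-> R4   (pivot in column 3 was zero)
[ -3  -8      2      3    -4 ]
[  0  -6     -3     -5     8 ]
[  0   0  -17/2  -79/6  95/3 ]
[  0   0      0      0     0 ]
Row echelon form:
[ -3  -8      2      3    -4 ]
[  0  -6     -3     -5     8 ]
[  0   0  -17/2  -79/6  95/3 ]
[  0   0      0      0     0 ]
Nonzero rows / pivot columns: 3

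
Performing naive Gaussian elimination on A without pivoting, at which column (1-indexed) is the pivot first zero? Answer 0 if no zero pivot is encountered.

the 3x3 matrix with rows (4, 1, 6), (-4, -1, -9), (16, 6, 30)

first zero-pivot column = 2

Naive forward elimination:
R2 <- R2 - (-1)*R1:  [  0   0  -3 ]
R3 <- R3 - (4)*R1:  [ 0  2  6 ]
Matrix at this point:
[ 4  1   6 ]
[ 0  0  -3 ]
[ 0  2   6 ]
Pivot entry (2,2) is zero but row 3 has 2 in column 2 -> naive elimination stops; a row interchange (e.g. R2 <-> R3) would be required here.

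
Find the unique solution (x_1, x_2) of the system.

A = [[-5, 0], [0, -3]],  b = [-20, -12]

(4, 4)

Forward elimination on [A|b]:
Row echelon form:
[ -5   0  |  -20 ]
[  0  -3  |  -12 ]
Back-substitution:
x_2 = (-12) / -3 = 4
x_1 = (-20) / -5 = 4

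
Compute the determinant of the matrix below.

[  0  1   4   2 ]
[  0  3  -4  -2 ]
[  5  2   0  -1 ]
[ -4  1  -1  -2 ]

det(A) = 184

Forward elimination:
R1 <-> R3   (pivot in column 1 was zero)
[  5  2   0  -1 ]
[  0  3  -4  -2 ]
[  0  1   4   2 ]
[ -4  1  -1  -2 ]
R4 <- R4 - (-4/5)*R1:  [     0   13/5     -1  -14/5 ]
R3 <- R3 - (1/3)*R2:  [    0     0  16/3   8/3 ]
R4 <- R4 - (13/15)*R2:  [      0       0   37/15  -16/15 ]
R4 <- R4 - (37/80)*R3:  [      0       0       0  -23/10 ]
Upper-triangular form:
[ 5  2     0      -1 ]
[ 0  3    -4      -2 ]
[ 0  0  16/3     8/3 ]
[ 0  0     0  -23/10 ]
det(A) = (-1)^1 * (5) * (3) * (16/3) * (-23/10) = 184  (1 row swap -> sign -1)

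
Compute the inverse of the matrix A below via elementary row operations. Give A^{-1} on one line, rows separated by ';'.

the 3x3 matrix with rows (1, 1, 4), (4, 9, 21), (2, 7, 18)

Gauss-Jordan on [A | I]:
R2 <- R2 - (4)*R1:  [  0   5   5  |  -4   1   0 ]
R3 <- R3 - (2)*R1:  [  0   5  10  |  -2   0   1 ]
R2 <- (1/5)*R2:  [    0     1     1  |  -4/5   1/5     0 ]
R1 <- R1 - (1)*R2:  [    1     0     3  |   9/5  -1/5     0 ]
R3 <- R3 - (5)*R2:  [  0   0   5  |   2  -1   1 ]
R3 <- (1/5)*R3:  [    0     0     1  |   2/5  -1/5   1/5 ]
R1 <- R1 - (3)*R3:  [    1     0     0  |   3/5   2/5  -3/5 ]
R2 <- R2 - (1)*R3:  [    0     1     0  |  -6/5   2/5  -1/5 ]
Right block of [I | A^{-1}] is the inverse:
[  3/5   2/5  -3/5 ]
[ -6/5   2/5  -1/5 ]
[  2/5  -1/5   1/5 ]

inverse = [3/5 2/5 -3/5; -6/5 2/5 -1/5; 2/5 -1/5 1/5]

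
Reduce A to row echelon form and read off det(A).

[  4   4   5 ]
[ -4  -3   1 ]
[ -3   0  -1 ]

Forward elimination:
R2 <- R2 - (-1)*R1:  [ 0  1  6 ]
R3 <- R3 - (-3/4)*R1:  [    0     3  11/4 ]
R3 <- R3 - (3)*R2:  [     0      0  -61/4 ]
Upper-triangular form:
[ 4  4      5 ]
[ 0  1      6 ]
[ 0  0  -61/4 ]
det(A) = (-1)^0 * (4) * (1) * (-61/4) = -61  (0 row swaps -> sign +1)

det(A) = -61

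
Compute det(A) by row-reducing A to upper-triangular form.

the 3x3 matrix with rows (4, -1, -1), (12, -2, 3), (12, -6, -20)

Forward elimination:
R2 <- R2 - (3)*R1:  [ 0  1  6 ]
R3 <- R3 - (3)*R1:  [   0   -3  -17 ]
R3 <- R3 - (-3)*R2:  [ 0  0  1 ]
Upper-triangular form:
[ 4  -1  -1 ]
[ 0   1   6 ]
[ 0   0   1 ]
det(A) = (-1)^0 * (4) * (1) * (1) = 4  (0 row swaps -> sign +1)

det(A) = 4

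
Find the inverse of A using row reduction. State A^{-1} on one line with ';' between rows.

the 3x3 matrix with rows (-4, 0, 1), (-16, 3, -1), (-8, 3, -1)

Gauss-Jordan on [A | I]:
R1 <- (1/-4)*R1:  [    1     0  -1/4  |  -1/4     0     0 ]
R2 <- R2 - (-16)*R1:  [  0   3  -5  |  -4   1   0 ]
R3 <- R3 - (-8)*R1:  [  0   3  -3  |  -2   0   1 ]
R2 <- (1/3)*R2:  [    0     1  -5/3  |  -4/3   1/3     0 ]
R3 <- R3 - (3)*R2:  [  0   0   2  |   2  -1   1 ]
R3 <- (1/2)*R3:  [    0     0     1  |     1  -1/2   1/2 ]
R1 <- R1 - (-1/4)*R3:  [    1     0     0  |     0  -1/8   1/8 ]
R2 <- R2 - (-5/3)*R3:  [    0     1     0  |   1/3  -1/2   5/6 ]
Right block of [I | A^{-1}] is the inverse:
[   0  -1/8  1/8 ]
[ 1/3  -1/2  5/6 ]
[   1  -1/2  1/2 ]

inverse = [0 -1/8 1/8; 1/3 -1/2 5/6; 1 -1/2 1/2]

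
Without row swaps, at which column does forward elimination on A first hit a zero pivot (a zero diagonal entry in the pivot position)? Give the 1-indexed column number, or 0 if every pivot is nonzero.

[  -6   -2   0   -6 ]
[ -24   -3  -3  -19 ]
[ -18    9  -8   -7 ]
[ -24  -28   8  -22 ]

Naive forward elimination:
R2 <- R2 - (4)*R1:  [  0   5  -3   5 ]
R3 <- R3 - (3)*R1:  [  0  15  -8  11 ]
R4 <- R4 - (4)*R1:  [   0  -20    8    2 ]
R3 <- R3 - (3)*R2:  [  0   0   1  -4 ]
R4 <- R4 - (-4)*R2:  [  0   0  -4  22 ]
R4 <- R4 - (-4)*R3:  [ 0  0  0  6 ]
All pivots nonzero; naive elimination completes without hitting a zero pivot.

first zero-pivot column = 0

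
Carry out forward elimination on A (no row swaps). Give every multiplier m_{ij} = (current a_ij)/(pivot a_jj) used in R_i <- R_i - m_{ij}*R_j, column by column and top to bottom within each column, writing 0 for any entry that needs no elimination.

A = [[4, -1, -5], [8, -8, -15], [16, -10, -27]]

Forward elimination:
R2 <- R2 - (2)*R1:  [  0  -6  -5 ]
R3 <- R3 - (4)*R1:  [  0  -6  -7 ]
R3 <- R3 - (1)*R2:  [  0   0  -2 ]
Multipliers (in order of application): m_{21} = 2, m_{31} = 4, m_{32} = 1

multipliers: 2, 4, 1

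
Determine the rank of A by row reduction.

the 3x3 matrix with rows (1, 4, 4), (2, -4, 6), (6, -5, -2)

Row reduction:
R2 <- R2 - (2)*R1:  [   0  -12   -2 ]
R3 <- R3 - (6)*R1:  [   0  -29  -26 ]
R3 <- R3 - (29/12)*R2:  [      0       0  -127/6 ]
Row echelon form:
[ 1    4       4 ]
[ 0  -12      -2 ]
[ 0    0  -127/6 ]
Nonzero rows / pivot columns: 3

rank(A) = 3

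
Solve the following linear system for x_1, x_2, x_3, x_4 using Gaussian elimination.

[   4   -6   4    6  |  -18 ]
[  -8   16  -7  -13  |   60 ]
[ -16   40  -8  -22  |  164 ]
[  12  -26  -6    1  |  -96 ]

Forward elimination on [A|b]:
R2 <- R2 - (-2)*R1:  [  0   4   1  -1  24 ]
R3 <- R3 - (-4)*R1:  [  0  16   8   2  92 ]
R4 <- R4 - (3)*R1:  [   0   -8  -18  -17  -42 ]
R3 <- R3 - (4)*R2:  [  0   0   4   6  -4 ]
R4 <- R4 - (-2)*R2:  [   0    0  -16  -19    6 ]
R4 <- R4 - (-4)*R3:  [   0    0    0    5  -10 ]
Row echelon form:
[ 4  -6  4   6  |  -18 ]
[ 0   4  1  -1  |   24 ]
[ 0   0  4   6  |   -4 ]
[ 0   0  0   5  |  -10 ]
Back-substitution:
x_4 = (-10) / 5 = -2
x_3 = (-4 - (6)*(-2)) / 4 = 2
x_2 = (24 - (1)*(2) - (-1)*(-2)) / 4 = 5
x_1 = (-18 - (-6)*(5) - (4)*(2) - (6)*(-2)) / 4 = 4

(4, 5, 2, -2)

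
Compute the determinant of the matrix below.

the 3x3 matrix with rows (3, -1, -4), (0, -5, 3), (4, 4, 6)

Forward elimination:
R3 <- R3 - (4/3)*R1:  [    0  16/3  34/3 ]
R3 <- R3 - (-16/15)*R2:  [      0       0  218/15 ]
Upper-triangular form:
[ 3  -1      -4 ]
[ 0  -5       3 ]
[ 0   0  218/15 ]
det(A) = (-1)^0 * (3) * (-5) * (218/15) = -218  (0 row swaps -> sign +1)

det(A) = -218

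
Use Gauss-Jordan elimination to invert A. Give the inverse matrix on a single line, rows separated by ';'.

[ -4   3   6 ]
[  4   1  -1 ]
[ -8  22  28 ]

Gauss-Jordan on [A | I]:
R1 <- (1/-4)*R1:  [    1  -3/4  -3/2  |  -1/4     0     0 ]
R2 <- R2 - (4)*R1:  [ 0  4  5  |  1  1  0 ]
R3 <- R3 - (-8)*R1:  [  0  16  16  |  -2   0   1 ]
R2 <- (1/4)*R2:  [   0    1  5/4  |  1/4  1/4    0 ]
R1 <- R1 - (-3/4)*R2:  [     1      0  -9/16  |  -1/16   3/16      0 ]
R3 <- R3 - (16)*R2:  [  0   0  -4  |  -6  -4   1 ]
R3 <- (1/-4)*R3:  [    0     0     1  |   3/2     1  -1/4 ]
R1 <- R1 - (-9/16)*R3:  [     1      0      0  |  25/32    3/4  -9/64 ]
R2 <- R2 - (5/4)*R3:  [     0      1      0  |  -13/8     -1   5/16 ]
Right block of [I | A^{-1}] is the inverse:
[ 25/32  3/4  -9/64 ]
[ -13/8   -1   5/16 ]
[   3/2    1   -1/4 ]

inverse = [25/32 3/4 -9/64; -13/8 -1 5/16; 3/2 1 -1/4]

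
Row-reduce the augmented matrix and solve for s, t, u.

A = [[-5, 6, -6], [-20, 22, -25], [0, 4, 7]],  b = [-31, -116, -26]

Forward elimination on [A|b]:
R2 <- R2 - (4)*R1:  [  0  -2  -1   8 ]
R3 <- R3 - (-2)*R2:  [   0    0    5  -10 ]
Row echelon form:
[ -5   6  -6  |  -31 ]
[  0  -2  -1  |    8 ]
[  0   0   5  |  -10 ]
Back-substitution:
u = (-10) / 5 = -2
t = (8 - (-1)*(-2)) / -2 = -3
s = (-31 - (6)*(-3) - (-6)*(-2)) / -5 = 5

(5, -3, -2)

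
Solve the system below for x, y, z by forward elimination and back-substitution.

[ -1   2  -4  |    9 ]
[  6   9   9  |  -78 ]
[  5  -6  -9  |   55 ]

Forward elimination on [A|b]:
R2 <- R2 - (-6)*R1:  [   0   21  -15  -24 ]
R3 <- R3 - (-5)*R1:  [   0    4  -29  100 ]
R3 <- R3 - (4/21)*R2:  [      0       0  -183/7   732/7 ]
Row echelon form:
[ -1   2      -4  |      9 ]
[  0  21     -15  |    -24 ]
[  0   0  -183/7  |  732/7 ]
Back-substitution:
z = (732/7) / (-183/7) = -4
y = (-24 - (-15)*(-4)) / 21 = -4
x = (9 - (2)*(-4) - (-4)*(-4)) / -1 = -1

(-1, -4, -4)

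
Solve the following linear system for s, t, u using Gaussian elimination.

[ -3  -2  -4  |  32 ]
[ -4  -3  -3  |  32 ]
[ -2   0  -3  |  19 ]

(-2, -3, -5)

Forward elimination on [A|b]:
R2 <- R2 - (4/3)*R1:  [     0   -1/3    7/3  -32/3 ]
R3 <- R3 - (2/3)*R1:  [    0   4/3  -1/3  -7/3 ]
R3 <- R3 - (-4)*R2:  [   0    0    9  -45 ]
Row echelon form:
[ -3    -2   -4  |     32 ]
[  0  -1/3  7/3  |  -32/3 ]
[  0     0    9  |    -45 ]
Back-substitution:
u = (-45) / 9 = -5
t = (-32/3 - (7/3)*(-5)) / (-1/3) = -3
s = (32 - (-2)*(-3) - (-4)*(-5)) / -3 = -2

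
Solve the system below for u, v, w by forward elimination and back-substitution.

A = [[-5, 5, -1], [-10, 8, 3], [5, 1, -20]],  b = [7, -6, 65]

(4, 5, -2)

Forward elimination on [A|b]:
R2 <- R2 - (2)*R1:  [   0   -2    5  -20 ]
R3 <- R3 - (-1)*R1:  [   0    6  -21   72 ]
R3 <- R3 - (-3)*R2:  [  0   0  -6  12 ]
Row echelon form:
[ -5   5  -1  |    7 ]
[  0  -2   5  |  -20 ]
[  0   0  -6  |   12 ]
Back-substitution:
w = (12) / -6 = -2
v = (-20 - (5)*(-2)) / -2 = 5
u = (7 - (5)*(5) - (-1)*(-2)) / -5 = 4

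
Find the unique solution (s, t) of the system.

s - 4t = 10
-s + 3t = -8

Forward elimination on [A|b]:
R2 <- R2 - (-1)*R1:  [  0  -1   2 ]
Row echelon form:
[ 1  -4  |  10 ]
[ 0  -1  |   2 ]
Back-substitution:
t = (2) / -1 = -2
s = (10 - (-4)*(-2)) / 1 = 2

(2, -2)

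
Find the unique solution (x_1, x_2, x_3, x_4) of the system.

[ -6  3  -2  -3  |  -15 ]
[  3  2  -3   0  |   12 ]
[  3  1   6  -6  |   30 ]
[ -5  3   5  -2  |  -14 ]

(4, 0, 0, -3)

Forward elimination on [A|b]:
R2 <- R2 - (-1/2)*R1:  [    0   7/2    -4  -3/2   9/2 ]
R3 <- R3 - (-1/2)*R1:  [     0    5/2      5  -15/2   45/2 ]
R4 <- R4 - (5/6)*R1:  [    0   1/2  20/3   1/2  -3/2 ]
R3 <- R3 - (5/7)*R2:  [     0      0   55/7  -45/7  135/7 ]
R4 <- R4 - (1/7)*R2:  [      0       0  152/21     5/7   -15/7 ]
R4 <- R4 - (152/165)*R3:  [       0        0        0    73/11  -219/11 ]
Row echelon form:
[ -6    3    -2     -3  |      -15 ]
[  0  7/2    -4   -3/2  |      9/2 ]
[  0    0  55/7  -45/7  |    135/7 ]
[  0    0     0  73/11  |  -219/11 ]
Back-substitution:
x_4 = (-219/11) / (73/11) = -3
x_3 = (135/7 - (-45/7)*(-3)) / (55/7) = 0
x_2 = (9/2 - (-4)*(0) - (-3/2)*(-3)) / (7/2) = 0
x_1 = (-15 - (3)*(0) - (-2)*(0) - (-3)*(-3)) / -6 = 4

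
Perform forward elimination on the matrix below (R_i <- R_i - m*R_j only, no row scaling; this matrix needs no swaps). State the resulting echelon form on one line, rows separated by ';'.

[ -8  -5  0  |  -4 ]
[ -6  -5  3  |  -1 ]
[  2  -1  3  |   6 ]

REF = [-8 -5 0 -4; 0 -5/4 3 2; 0 0 -12/5 7/5]

Forward elimination:
R2 <- R2 - (3/4)*R1:  [    0  -5/4     3     2 ]
R3 <- R3 - (-1/4)*R1:  [    0  -9/4     3     5 ]
R3 <- R3 - (9/5)*R2:  [     0      0  -12/5    7/5 ]
Row echelon form:
[ -8    -5      0  |   -4 ]
[  0  -5/4      3  |    2 ]
[  0     0  -12/5  |  7/5 ]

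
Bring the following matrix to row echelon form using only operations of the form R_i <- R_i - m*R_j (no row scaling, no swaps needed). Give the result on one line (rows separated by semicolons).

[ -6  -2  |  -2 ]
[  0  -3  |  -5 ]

REF = [-6 -2 -2; 0 -3 -5]

Forward elimination:
Row echelon form:
[ -6  -2  |  -2 ]
[  0  -3  |  -5 ]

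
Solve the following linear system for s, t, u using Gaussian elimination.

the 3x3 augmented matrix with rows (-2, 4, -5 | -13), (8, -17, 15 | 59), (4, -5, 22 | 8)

Forward elimination on [A|b]:
R2 <- R2 - (-4)*R1:  [  0  -1  -5   7 ]
R3 <- R3 - (-2)*R1:  [   0    3   12  -18 ]
R3 <- R3 - (-3)*R2:  [  0   0  -3   3 ]
Row echelon form:
[ -2   4  -5  |  -13 ]
[  0  -1  -5  |    7 ]
[  0   0  -3  |    3 ]
Back-substitution:
u = (3) / -3 = -1
t = (7 - (-5)*(-1)) / -1 = -2
s = (-13 - (4)*(-2) - (-5)*(-1)) / -2 = 5

(5, -2, -1)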